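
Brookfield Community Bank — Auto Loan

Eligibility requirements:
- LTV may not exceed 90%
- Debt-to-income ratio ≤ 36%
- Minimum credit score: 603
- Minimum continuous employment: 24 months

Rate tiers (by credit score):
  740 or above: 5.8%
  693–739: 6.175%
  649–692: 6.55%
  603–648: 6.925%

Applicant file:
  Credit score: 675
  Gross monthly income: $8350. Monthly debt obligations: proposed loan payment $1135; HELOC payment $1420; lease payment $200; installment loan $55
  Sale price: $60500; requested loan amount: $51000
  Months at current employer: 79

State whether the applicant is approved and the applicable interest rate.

Approved at 6.55%

Credit score 675 ≥ 603 (meets minimum)
Employment 79 ≥ 24 months
Total monthly debts = (1,135 + 1,420 + 200 + 55) = 2,810. Debt-to-income = 2,810/8,350 = 33.7% — meets 36% limit
Loan-to-value = 51,000/60,500 = 84.3% — pass (90% max)
All requirements met. Score 675 falls in the 649–692 tier → 6.55%.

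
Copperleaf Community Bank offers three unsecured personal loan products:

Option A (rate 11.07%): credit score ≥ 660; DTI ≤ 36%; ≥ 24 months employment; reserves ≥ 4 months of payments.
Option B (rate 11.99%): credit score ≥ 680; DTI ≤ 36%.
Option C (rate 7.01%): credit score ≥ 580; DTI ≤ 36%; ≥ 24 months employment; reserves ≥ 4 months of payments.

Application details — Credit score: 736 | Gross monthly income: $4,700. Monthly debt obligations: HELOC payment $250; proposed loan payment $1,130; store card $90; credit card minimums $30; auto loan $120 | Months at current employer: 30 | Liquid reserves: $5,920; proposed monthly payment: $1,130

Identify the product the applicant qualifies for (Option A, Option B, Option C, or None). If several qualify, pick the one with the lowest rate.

Total debts = (250 + 1,130 + 90 + 30 + 120) = 1,620; DTI = 1,620/4,700 = 34.5%.
Reserves = 5,920/1,130 = 5.2 months.
Option A: score 736 ≥ 660; DTI 34.5% ≤ 36%; employment 30 ≥ 24 mo; reserves 5.2 ≥ 4 mo → qualifies.
Option B: score 736 ≥ 680; DTI 34.5% ≤ 36% → qualifies.
Option C: score 736 ≥ 580; DTI 34.5% ≤ 36%; employment 30 ≥ 24 mo; reserves 5.2 ≥ 4 mo → qualifies.
Qualifying: Option A, Option B, Option C. Lowest rate is 7.01% → Option C.

Option C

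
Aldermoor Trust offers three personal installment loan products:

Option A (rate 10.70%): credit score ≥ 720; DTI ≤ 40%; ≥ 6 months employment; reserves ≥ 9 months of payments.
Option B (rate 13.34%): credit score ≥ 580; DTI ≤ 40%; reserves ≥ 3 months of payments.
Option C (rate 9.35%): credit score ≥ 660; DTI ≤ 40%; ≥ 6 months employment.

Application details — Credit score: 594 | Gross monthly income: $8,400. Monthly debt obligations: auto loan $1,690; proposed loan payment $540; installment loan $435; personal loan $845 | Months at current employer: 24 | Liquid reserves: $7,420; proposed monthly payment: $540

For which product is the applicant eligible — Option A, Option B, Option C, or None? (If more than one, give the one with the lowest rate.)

Total debts = (1,690 + 540 + 435 + 845) = 3,510; DTI = 3,510/8,400 = 41.8%.
Reserves = 7,420/540 = 13.7 months.
Option A: score 594 < 720; DTI 41.8% > 40%; employment 24 ≥ 6 mo; reserves 13.7 ≥ 9 mo → does not qualify.
Option B: score 594 ≥ 580; DTI 41.8% > 40%; reserves 13.7 ≥ 3 mo → does not qualify.
Option C: score 594 < 660; DTI 41.8% > 40%; employment 24 ≥ 6 mo → does not qualify.

None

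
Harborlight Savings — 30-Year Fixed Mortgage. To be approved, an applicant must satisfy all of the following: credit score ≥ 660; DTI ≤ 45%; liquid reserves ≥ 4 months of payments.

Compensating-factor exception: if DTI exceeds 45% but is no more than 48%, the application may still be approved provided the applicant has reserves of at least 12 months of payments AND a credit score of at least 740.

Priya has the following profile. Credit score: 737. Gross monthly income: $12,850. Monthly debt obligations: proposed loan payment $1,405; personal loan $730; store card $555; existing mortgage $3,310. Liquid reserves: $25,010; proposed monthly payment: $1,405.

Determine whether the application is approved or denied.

Denied

Credit score 737 ≥ 660 (meets base)
Total debts = (1,405 + 730 + 555 + 3,310) = 6,000. DTI: 6,000 ÷ 12,850 = 46.7%, over the 45% base limit.
Reserves: 25,010 ÷ 1,405 = 17.8 months (meets 4-month minimum)
DTI 46.7% is within the 45%–48% exception band; checking compensating factors.
Reserves 17.8 ≥ 12 months; credit score 737 < 740.
Compensating-factor requirement not fully met.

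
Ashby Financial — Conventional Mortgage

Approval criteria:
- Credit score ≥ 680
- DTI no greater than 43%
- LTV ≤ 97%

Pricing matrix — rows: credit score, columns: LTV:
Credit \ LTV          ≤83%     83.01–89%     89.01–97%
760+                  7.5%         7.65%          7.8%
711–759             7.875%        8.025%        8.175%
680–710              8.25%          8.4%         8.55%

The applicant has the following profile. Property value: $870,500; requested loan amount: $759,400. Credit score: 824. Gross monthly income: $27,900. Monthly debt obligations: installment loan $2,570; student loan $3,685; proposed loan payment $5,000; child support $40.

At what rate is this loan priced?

7.65%

Credit score 824 ≥ 680; Total monthly debts = (2,570 + 3,685 + 5,000 + 40) = 11,295. Debt-to-income = 11,295/27,900 = 40.5% — meets 43% limit
LTV: 759,400 ÷ 870,500 = 87.2%, within 97% cap
Row: 824 falls in 760+. Column: 87.2% falls in 83.01–89%. Rate = 7.65%.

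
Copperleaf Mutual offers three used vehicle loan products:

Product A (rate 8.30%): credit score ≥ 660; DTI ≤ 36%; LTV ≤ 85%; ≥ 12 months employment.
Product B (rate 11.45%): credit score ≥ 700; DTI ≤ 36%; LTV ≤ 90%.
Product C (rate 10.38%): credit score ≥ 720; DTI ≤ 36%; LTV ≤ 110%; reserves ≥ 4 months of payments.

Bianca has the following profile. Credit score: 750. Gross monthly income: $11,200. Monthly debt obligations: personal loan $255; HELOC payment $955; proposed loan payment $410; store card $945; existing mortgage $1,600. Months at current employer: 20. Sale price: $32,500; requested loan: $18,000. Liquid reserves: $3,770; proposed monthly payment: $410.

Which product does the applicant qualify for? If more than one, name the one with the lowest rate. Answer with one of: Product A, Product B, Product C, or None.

None

Total debts = (255 + 955 + 410 + 945 + 1,600) = 4,165; DTI = 4,165/11,200 = 37.2%.
LTV = 18,000/32,500 = 55.4%.
Reserves = 3,770/410 = 9.2 months.
Product A: score 750 ≥ 660; DTI 37.2% > 36%; LTV 55.4% ≤ 85%; employment 20 ≥ 12 mo → does not qualify.
Product B: score 750 ≥ 700; DTI 37.2% > 36%; LTV 55.4% ≤ 90% → does not qualify.
Product C: score 750 ≥ 720; DTI 37.2% > 36%; LTV 55.4% ≤ 110%; reserves 9.2 ≥ 4 mo → does not qualify.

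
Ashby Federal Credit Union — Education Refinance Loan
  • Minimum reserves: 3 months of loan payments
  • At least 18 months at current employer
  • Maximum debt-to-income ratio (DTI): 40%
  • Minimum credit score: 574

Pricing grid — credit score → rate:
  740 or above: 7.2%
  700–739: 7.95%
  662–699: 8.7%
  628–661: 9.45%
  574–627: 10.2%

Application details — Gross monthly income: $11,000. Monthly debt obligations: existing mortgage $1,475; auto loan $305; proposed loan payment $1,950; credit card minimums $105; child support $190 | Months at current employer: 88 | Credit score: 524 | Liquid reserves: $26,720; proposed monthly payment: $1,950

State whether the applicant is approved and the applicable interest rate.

Denied

Credit score 524 < 574 (below minimum)
Employment 88 ≥ 18 months
Total monthly debts = (1,475 + 305 + 1,950 + 105 + 190) = 4,025. Debt-to-income = 4,025/11,000 = 36.6% — meets 40% limit
Reserves: 26,720 ÷ 1,950 = 13.7 months (meets 3-month minimum)
Not all requirements met → denied.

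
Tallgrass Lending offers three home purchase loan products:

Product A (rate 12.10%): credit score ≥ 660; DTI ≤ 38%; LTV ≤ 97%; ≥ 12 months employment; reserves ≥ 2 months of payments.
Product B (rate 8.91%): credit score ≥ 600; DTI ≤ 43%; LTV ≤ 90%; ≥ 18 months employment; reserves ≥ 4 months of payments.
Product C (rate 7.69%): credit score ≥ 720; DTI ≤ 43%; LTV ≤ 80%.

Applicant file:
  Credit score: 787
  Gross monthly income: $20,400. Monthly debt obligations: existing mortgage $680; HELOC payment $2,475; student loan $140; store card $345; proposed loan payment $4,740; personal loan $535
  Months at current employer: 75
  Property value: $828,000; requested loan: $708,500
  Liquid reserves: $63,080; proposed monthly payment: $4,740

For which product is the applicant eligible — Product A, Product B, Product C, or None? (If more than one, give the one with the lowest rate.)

None

Total debts = (680 + 2,475 + 140 + 345 + 4,740 + 535) = 8,915; DTI = 8,915/20,400 = 43.7%.
LTV = 708,500/828,000 = 85.6%.
Reserves = 63,080/4,740 = 13.3 months.
Product A: score 787 ≥ 660; DTI 43.7% > 38%; LTV 85.6% ≤ 97%; employment 75 ≥ 12 mo; reserves 13.3 ≥ 2 mo → does not qualify.
Product B: score 787 ≥ 600; DTI 43.7% > 43%; LTV 85.6% ≤ 90%; employment 75 ≥ 18 mo; reserves 13.3 ≥ 4 mo → does not qualify.
Product C: score 787 ≥ 720; DTI 43.7% > 43%; LTV 85.6% > 80% → does not qualify.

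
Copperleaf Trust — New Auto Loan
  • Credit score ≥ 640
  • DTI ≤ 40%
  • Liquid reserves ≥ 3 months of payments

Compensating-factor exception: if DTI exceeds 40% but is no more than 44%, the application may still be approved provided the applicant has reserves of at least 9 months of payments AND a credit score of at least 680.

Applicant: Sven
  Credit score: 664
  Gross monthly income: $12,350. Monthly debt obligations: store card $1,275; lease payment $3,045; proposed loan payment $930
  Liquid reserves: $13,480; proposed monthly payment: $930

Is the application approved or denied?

Credit score 664 ≥ 640 (meets base)
Total debts = (1,275 + 3,045 + 930) = 5,250. DTI: 5,250 ÷ 12,350 = 42.5%, over the 40% base limit.
Liquid reserves cover 13,480/930 = 14.5 months — ≥ 3 required
DTI 42.5% is within the 40%–44% exception band; checking compensating factors.
Reserves 14.5 ≥ 9 months; credit score 664 < 680.
Override conditions not both satisfied; exception does not apply.

Denied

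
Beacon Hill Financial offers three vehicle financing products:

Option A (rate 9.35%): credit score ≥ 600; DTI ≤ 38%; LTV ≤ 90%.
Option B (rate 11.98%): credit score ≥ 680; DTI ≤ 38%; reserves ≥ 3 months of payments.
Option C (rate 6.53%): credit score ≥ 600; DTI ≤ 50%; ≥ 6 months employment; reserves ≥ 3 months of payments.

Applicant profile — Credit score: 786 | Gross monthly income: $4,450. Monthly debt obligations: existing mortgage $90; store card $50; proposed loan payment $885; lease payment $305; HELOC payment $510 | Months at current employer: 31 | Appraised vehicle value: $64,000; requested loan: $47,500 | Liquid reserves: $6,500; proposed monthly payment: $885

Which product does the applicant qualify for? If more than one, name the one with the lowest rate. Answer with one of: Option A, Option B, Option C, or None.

Option C

Total debts = (90 + 50 + 885 + 305 + 510) = 1,840; DTI = 1,840/4,450 = 41.3%.
LTV = 47,500/64,000 = 74.2%.
Reserves = 6,500/885 = 7.3 months.
Option A: score 786 ≥ 600; DTI 41.3% > 38%; LTV 74.2% ≤ 90% → does not qualify.
Option B: score 786 ≥ 680; DTI 41.3% > 38%; reserves 7.3 ≥ 3 mo → does not qualify.
Option C: score 786 ≥ 600; DTI 41.3% ≤ 50%; employment 31 ≥ 6 mo; reserves 7.3 ≥ 3 mo → qualifies.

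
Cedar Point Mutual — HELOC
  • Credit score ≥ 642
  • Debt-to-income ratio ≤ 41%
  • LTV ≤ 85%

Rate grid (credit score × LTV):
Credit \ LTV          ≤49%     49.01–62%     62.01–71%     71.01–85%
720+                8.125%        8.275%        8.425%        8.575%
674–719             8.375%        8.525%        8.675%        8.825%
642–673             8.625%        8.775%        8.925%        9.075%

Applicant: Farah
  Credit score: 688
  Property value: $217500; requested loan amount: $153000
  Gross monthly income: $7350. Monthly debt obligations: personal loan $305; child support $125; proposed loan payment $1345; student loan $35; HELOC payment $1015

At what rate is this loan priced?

8.675%

Credit score 688 ≥ 642; Total monthly debts = (305 + 125 + 1,345 + 35 + 1,015) = 2,825. Debt-to-income = 2,825/7,350 = 38.4% — meets 41% limit
Loan-to-value = 153,000/217,500 = 70.3% — pass (85% max)
Row: 688 falls in 674–719. Column: 70.3% falls in 62.01–71%. Rate = 8.675%.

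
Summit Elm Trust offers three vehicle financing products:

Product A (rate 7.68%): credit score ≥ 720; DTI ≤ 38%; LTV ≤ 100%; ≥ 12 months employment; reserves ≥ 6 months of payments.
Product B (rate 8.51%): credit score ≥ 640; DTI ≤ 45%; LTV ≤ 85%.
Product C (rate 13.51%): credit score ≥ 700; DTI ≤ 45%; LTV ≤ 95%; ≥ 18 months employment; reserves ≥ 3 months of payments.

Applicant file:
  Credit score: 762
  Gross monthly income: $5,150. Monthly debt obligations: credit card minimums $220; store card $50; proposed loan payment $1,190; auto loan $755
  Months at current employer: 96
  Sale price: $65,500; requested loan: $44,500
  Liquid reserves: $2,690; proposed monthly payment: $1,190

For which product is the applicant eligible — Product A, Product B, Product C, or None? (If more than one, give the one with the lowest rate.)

Product B

Total debts = (220 + 50 + 1,190 + 755) = 2,215; DTI = 2,215/5,150 = 43%.
LTV = 44,500/65,500 = 67.9%.
Reserves = 2,690/1,190 = 2.3 months.
Product A: score 762 ≥ 720; DTI 43% > 38%; LTV 67.9% ≤ 100%; employment 96 ≥ 12 mo; reserves 2.3 < 6 mo → does not qualify.
Product B: score 762 ≥ 640; DTI 43% ≤ 45%; LTV 67.9% ≤ 85% → qualifies.
Product C: score 762 ≥ 700; DTI 43% ≤ 45%; LTV 67.9% ≤ 95%; employment 96 ≥ 18 mo; reserves 2.3 < 3 mo → does not qualify.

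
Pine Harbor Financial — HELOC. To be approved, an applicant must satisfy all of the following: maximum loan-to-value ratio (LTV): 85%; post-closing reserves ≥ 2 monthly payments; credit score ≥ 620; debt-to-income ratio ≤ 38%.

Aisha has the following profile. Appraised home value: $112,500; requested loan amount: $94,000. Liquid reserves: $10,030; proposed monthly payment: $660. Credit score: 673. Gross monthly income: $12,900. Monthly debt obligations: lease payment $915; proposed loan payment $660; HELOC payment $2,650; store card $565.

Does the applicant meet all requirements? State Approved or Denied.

Approved

LTV = 94,000/112,500 = 83.6% ≤ 85%
Reserves = 10,030/660 = 15.2 months ≥ 2
Credit score 673 ≥ 620 (meets)
Total monthly debts = (915 + 660 + 2,650 + 565) = 4,790. DTI: 4,790 ÷ 12,900 = 37.1%, within the 38% cap
All criteria satisfied.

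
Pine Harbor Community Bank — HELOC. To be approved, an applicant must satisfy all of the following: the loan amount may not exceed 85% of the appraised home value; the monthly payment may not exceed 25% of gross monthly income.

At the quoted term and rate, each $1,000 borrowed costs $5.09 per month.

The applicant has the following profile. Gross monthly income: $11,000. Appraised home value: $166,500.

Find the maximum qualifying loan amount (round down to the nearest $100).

Payment cap: 25% × $11,000 = $2,750/month.
At $5.09 per $1,000, that supports 2,750/5.09 × 1,000 ≈ $540,275 → $540,200.
LTV cap: 85% × $166,500 = $141,525 → $141,500.
Binding constraint: loan-to-value.

$141,500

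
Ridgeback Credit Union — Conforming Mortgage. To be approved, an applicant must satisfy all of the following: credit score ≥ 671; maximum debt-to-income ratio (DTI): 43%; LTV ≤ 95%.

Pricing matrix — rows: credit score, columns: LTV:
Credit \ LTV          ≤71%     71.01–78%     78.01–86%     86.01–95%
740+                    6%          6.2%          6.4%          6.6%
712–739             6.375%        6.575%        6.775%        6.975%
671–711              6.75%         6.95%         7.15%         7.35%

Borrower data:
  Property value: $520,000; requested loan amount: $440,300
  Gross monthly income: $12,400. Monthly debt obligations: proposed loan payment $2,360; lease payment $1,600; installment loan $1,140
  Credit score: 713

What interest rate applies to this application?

Credit score 713 ≥ 671; Total monthly debts = (2,360 + 1,600 + 1,140) = 5,100. DTI: 5,100 ÷ 12,400 = 41.1%, within the 43% cap
LTV = 440,300/520,000 = 84.7% ≤ 95%
Row: 713 falls in 712–739. Column: 84.7% falls in 78.01–86%. Rate = 6.775%.

6.775%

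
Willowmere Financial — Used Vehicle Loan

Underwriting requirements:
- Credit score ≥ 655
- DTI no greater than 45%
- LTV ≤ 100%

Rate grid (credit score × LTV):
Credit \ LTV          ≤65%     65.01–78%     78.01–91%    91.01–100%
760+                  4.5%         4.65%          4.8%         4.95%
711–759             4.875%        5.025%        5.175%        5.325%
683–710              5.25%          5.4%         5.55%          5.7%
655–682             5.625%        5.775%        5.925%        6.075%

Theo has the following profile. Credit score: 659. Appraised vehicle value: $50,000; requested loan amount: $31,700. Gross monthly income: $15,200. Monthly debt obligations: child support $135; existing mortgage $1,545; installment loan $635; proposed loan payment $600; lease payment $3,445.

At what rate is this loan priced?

5.625%

Credit score 659 ≥ 655; Total monthly debts = (135 + 1,545 + 635 + 600 + 3,445) = 6,360. DTI = 6,360/15,200 = 41.8% ≤ 45%
Loan-to-value = 31,700/50,000 = 63.4% — pass (100% max)
Credit 659 → row 655–682; LTV 63.4% → column ≤65%. Grid cell → 5.625%.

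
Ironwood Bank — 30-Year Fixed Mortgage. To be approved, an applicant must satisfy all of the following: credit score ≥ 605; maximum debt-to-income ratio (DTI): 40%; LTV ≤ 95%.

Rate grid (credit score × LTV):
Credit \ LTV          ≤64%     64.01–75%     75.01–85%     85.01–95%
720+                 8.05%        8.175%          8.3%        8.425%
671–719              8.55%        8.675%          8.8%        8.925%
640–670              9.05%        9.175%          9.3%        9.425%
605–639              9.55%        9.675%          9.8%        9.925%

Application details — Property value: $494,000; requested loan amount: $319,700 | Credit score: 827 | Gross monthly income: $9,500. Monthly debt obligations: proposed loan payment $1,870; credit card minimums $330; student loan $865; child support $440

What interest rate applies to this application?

Credit score 827 ≥ 605; Total monthly debts = (1,870 + 330 + 865 + 440) = 3,505. DTI: 3,505 ÷ 9,500 = 36.9%, within the 40% cap
LTV = 319,700/494,000 = 64.7% ≤ 95%
Row: 827 falls in 720+. Column: 64.7% falls in 64.01–75%. Rate = 8.175%.

8.175%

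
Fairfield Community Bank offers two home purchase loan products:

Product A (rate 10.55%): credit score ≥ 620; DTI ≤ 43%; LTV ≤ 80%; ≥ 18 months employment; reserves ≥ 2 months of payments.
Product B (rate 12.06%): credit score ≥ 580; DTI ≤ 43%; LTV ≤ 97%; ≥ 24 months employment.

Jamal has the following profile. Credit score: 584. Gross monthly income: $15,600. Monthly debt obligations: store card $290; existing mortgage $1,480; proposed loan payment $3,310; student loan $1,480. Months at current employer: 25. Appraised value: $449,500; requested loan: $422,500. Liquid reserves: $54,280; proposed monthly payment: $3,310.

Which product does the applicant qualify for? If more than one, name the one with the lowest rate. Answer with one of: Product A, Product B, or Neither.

Product B

Total debts = (290 + 1,480 + 3,310 + 1,480) = 6,560; DTI = 6,560/15,600 = 42.1%.
LTV = 422,500/449,500 = 94%.
Reserves = 54,280/3,310 = 16.4 months.
Product A: score 584 < 620; DTI 42.1% ≤ 43%; LTV 94% > 80%; employment 25 ≥ 18 mo; reserves 16.4 ≥ 2 mo → does not qualify.
Product B: score 584 ≥ 580; DTI 42.1% ≤ 43%; LTV 94% ≤ 97%; employment 25 ≥ 24 mo → qualifies.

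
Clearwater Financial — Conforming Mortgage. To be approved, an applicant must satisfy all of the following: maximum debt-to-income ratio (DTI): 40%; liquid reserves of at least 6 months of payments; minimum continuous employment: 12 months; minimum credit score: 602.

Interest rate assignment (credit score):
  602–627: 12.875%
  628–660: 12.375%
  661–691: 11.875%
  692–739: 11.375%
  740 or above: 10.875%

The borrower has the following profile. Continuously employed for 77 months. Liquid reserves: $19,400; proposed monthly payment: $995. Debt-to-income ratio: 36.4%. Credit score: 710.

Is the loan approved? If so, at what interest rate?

Credit score 710 ≥ 602 (meets minimum)
DTI 36.4% is within the 40% limit
Reserves = 19,400/995 = 19.5 months ≥ 6
Employment 77 ≥ 12 months
All requirements met. Score 710 falls in the 692–739 tier → 11.375%.

Approved at 11.375%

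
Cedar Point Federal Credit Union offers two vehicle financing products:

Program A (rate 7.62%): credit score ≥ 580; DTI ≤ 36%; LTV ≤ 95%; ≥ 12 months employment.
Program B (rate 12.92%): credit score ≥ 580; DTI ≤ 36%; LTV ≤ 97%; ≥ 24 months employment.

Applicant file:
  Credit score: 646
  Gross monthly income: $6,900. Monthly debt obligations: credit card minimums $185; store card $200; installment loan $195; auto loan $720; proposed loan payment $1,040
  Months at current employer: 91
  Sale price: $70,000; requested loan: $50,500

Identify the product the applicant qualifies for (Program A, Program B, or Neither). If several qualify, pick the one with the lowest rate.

Total debts = (185 + 200 + 195 + 720 + 1,040) = 2,340; DTI = 2,340/6,900 = 33.9%.
LTV = 50,500/70,000 = 72.1%.
Program A: score 646 ≥ 580; DTI 33.9% ≤ 36%; LTV 72.1% ≤ 95%; employment 91 ≥ 12 mo → qualifies.
Program B: score 646 ≥ 580; DTI 33.9% ≤ 36%; LTV 72.1% ≤ 97%; employment 91 ≥ 24 mo → qualifies.
Qualifying: Program A, Program B. Lowest rate is 7.62% → Program A.

Program A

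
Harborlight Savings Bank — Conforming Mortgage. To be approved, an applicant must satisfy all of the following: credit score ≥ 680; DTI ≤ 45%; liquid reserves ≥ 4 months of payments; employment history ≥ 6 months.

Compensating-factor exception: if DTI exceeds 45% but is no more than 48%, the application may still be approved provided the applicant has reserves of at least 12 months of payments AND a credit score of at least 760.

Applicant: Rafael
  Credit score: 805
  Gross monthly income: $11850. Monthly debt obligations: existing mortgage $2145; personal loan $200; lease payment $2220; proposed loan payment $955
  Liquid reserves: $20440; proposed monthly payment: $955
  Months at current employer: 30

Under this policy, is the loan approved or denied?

Approved

Credit score 805 ≥ 680 (meets base)
Total debts = (2,145 + 200 + 2,220 + 955) = 5,520. DTI = 5,520/11,850 = 46.6% > 45% — standard DTI limit exceeded.
Liquid reserves cover 20,440/955 = 21.4 months — ≥ 4 required
Employment 30 ≥ 6 months
DTI 46.6% is within the 45%–48% exception band; checking compensating factors.
Override check — reserves: 21.4 mo (ok); score: 805 (ok).
Both compensating conditions met → exception applies.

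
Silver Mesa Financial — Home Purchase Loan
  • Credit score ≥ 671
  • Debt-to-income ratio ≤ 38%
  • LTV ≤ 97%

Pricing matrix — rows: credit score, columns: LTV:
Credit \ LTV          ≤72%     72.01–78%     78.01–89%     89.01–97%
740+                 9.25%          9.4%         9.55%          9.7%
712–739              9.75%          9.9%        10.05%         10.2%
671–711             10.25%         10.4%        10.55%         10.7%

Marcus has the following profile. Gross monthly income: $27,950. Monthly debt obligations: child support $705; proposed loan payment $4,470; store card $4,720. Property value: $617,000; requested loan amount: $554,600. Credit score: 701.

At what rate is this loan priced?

10.7%

Credit score 701 ≥ 671; Total monthly debts = (705 + 4,470 + 4,720) = 9,895. Debt-to-income = 9,895/27,950 = 35.4% — meets 38% limit
LTV: 554,600 ÷ 617,000 = 89.9%, within 97% cap
Credit 701 → row 671–711; LTV 89.9% → column 89.01–97%. Grid cell → 10.7%.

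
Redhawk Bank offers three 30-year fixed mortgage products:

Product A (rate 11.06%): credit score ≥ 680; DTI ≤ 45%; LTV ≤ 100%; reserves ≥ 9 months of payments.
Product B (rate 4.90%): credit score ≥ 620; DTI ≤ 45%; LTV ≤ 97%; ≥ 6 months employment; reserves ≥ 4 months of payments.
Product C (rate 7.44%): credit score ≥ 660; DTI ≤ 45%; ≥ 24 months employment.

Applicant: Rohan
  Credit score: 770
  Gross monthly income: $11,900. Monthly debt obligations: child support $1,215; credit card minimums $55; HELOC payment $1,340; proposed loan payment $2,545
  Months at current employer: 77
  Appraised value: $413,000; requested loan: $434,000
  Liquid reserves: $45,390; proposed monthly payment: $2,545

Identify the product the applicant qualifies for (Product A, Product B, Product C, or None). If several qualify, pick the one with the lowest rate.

Product C

Total debts = (1,215 + 55 + 1,340 + 2,545) = 5,155; DTI = 5,155/11,900 = 43.3%.
LTV = 434,000/413,000 = 105.1%.
Reserves = 45,390/2,545 = 17.8 months.
Product A: score 770 ≥ 680; DTI 43.3% ≤ 45%; LTV 105.1% > 100%; reserves 17.8 ≥ 9 mo → does not qualify.
Product B: score 770 ≥ 620; DTI 43.3% ≤ 45%; LTV 105.1% > 97%; employment 77 ≥ 6 mo; reserves 17.8 ≥ 4 mo → does not qualify.
Product C: score 770 ≥ 660; DTI 43.3% ≤ 45%; employment 77 ≥ 24 mo → qualifies.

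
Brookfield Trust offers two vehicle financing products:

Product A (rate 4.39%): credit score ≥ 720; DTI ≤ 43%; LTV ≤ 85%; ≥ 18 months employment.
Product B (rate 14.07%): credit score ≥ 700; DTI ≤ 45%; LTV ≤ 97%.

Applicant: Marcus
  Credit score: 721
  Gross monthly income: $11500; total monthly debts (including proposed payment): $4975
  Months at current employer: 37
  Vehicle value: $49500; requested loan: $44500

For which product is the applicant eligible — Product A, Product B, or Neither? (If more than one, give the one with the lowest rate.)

Product B

DTI = 4,975/11,500 = 43.3%.
LTV = 44,500/49,500 = 89.9%.
Product A: score 721 ≥ 720; DTI 43.3% > 43%; LTV 89.9% > 85%; employment 37 ≥ 18 mo → does not qualify.
Product B: score 721 ≥ 700; DTI 43.3% ≤ 45%; LTV 89.9% ≤ 97% → qualifies.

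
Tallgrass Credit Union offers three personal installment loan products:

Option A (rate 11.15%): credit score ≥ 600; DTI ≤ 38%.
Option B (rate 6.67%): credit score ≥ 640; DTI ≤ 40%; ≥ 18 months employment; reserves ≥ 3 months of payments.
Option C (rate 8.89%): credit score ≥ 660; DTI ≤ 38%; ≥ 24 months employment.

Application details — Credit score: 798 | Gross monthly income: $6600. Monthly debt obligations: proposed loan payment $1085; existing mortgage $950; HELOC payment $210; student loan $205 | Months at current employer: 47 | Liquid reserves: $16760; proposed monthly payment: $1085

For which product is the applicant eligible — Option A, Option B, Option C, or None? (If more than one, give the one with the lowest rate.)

Option B

Total debts = (1,085 + 950 + 210 + 205) = 2,450; DTI = 2,450/6,600 = 37.1%.
Reserves = 16,760/1,085 = 15.4 months.
Option A: score 798 ≥ 600; DTI 37.1% ≤ 38% → qualifies.
Option B: score 798 ≥ 640; DTI 37.1% ≤ 40%; employment 47 ≥ 18 mo; reserves 15.4 ≥ 3 mo → qualifies.
Option C: score 798 ≥ 660; DTI 37.1% ≤ 38%; employment 47 ≥ 24 mo → qualifies.
Qualifying: Option A, Option B, Option C. Lowest rate is 6.67% → Option B.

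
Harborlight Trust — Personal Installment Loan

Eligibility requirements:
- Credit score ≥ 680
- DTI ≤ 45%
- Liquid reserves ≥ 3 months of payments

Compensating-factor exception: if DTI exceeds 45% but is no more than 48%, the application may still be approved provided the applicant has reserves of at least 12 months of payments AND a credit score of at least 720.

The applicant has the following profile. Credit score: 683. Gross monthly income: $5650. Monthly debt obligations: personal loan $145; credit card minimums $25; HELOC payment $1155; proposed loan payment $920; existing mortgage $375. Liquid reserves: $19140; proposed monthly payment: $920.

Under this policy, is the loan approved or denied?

Credit score 683 ≥ 680 (meets base)
Total debts = (145 + 25 + 1,155 + 920 + 375) = 2,620. DTI: 2,620 ÷ 5,650 = 46.4%, over the 45% base limit.
Reserves: 19,140 ÷ 920 = 20.8 months (meets 3-month minimum)
DTI 46.4% is within the 45%–48% exception band; checking compensating factors.
Reserves 20.8 ≥ 12 months; credit score 683 < 720.
Override conditions not both satisfied; exception does not apply.

Denied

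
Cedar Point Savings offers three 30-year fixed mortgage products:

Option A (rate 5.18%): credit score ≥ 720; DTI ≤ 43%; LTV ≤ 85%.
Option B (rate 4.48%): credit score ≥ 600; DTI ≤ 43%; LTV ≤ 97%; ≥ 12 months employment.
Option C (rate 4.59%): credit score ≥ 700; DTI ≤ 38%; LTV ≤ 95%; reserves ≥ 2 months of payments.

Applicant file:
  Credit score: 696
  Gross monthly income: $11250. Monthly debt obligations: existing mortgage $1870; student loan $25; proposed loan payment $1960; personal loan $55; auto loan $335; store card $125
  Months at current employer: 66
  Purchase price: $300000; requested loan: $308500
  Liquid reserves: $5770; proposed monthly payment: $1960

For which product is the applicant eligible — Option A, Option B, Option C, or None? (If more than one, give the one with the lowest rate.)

Total debts = (1,870 + 25 + 1,960 + 55 + 335 + 125) = 4,370; DTI = 4,370/11,250 = 38.8%.
LTV = 308,500/300,000 = 102.8%.
Reserves = 5,770/1,960 = 2.9 months.
Option A: score 696 < 720; DTI 38.8% ≤ 43%; LTV 102.8% > 85% → does not qualify.
Option B: score 696 ≥ 600; DTI 38.8% ≤ 43%; LTV 102.8% > 97%; employment 66 ≥ 12 mo → does not qualify.
Option C: score 696 < 700; DTI 38.8% > 38%; LTV 102.8% > 95%; reserves 2.9 ≥ 2 mo → does not qualify.

None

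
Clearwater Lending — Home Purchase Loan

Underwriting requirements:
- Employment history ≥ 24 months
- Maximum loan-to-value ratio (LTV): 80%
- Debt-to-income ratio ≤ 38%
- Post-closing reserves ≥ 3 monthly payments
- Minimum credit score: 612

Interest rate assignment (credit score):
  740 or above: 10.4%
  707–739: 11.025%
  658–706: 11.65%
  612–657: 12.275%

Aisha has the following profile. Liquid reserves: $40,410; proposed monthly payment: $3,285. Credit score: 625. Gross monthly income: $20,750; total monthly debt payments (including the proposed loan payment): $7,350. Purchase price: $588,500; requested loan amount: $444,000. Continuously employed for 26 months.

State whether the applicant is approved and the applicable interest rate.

Credit score 625 ≥ 612 (meets minimum)
LTV: 444,000 ÷ 588,500 = 75.4%, within 80% cap
DTI: 7,350 ÷ 20,750 = 35.4%, within the 38% cap
Liquid reserves cover 40,410/3,285 = 12.3 months — ≥ 3 required
Employment 26 ≥ 24 months
All requirements met. Score 625 falls in the 612–657 tier → 12.275%.

Approved at 12.275%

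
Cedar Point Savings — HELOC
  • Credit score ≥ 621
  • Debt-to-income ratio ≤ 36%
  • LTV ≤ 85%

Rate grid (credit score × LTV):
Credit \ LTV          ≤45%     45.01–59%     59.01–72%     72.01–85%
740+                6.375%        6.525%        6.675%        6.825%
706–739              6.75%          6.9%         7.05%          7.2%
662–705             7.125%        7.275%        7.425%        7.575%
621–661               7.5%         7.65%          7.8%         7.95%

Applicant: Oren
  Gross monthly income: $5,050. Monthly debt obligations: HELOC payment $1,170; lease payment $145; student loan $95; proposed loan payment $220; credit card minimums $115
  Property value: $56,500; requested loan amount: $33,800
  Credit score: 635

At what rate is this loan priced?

7.8%

Credit score 635 ≥ 621; Total monthly debts = (1,170 + 145 + 95 + 220 + 115) = 1,745. Debt-to-income = 1,745/5,050 = 34.6% — meets 36% limit
LTV = 33,800/56,500 = 59.8% ≤ 85%
Score 635 is in the 621–661 band; LTV 59.8% is in the 59.01–72% band → 7.8%.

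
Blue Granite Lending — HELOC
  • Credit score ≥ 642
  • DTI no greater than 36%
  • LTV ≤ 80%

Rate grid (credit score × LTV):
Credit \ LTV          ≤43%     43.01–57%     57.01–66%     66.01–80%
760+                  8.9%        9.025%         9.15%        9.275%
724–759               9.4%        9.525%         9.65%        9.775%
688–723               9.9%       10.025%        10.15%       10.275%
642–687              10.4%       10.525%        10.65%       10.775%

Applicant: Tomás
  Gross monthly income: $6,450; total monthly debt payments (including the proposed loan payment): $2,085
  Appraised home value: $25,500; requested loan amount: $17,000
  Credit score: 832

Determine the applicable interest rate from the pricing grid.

Credit score 832 ≥ 642; DTI = 2,085/6,450 = 32.3% ≤ 36%
Loan-to-value = 17,000/25,500 = 66.7% — pass (80% max)
Row: 832 falls in 760+. Column: 66.7% falls in 66.01–80%. Rate = 9.275%.

9.275%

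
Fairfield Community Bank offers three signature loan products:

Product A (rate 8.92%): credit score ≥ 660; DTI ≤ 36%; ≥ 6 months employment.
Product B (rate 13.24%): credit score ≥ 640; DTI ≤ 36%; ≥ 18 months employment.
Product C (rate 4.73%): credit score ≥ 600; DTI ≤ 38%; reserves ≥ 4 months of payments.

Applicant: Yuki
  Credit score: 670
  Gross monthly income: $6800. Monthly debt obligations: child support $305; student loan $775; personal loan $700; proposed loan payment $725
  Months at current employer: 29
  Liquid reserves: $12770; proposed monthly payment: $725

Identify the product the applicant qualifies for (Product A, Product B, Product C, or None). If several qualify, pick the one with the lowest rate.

Product C

Total debts = (305 + 775 + 700 + 725) = 2,505; DTI = 2,505/6,800 = 36.8%.
Reserves = 12,770/725 = 17.6 months.
Product A: score 670 ≥ 660; DTI 36.8% > 36%; employment 29 ≥ 6 mo → does not qualify.
Product B: score 670 ≥ 640; DTI 36.8% > 36%; employment 29 ≥ 18 mo → does not qualify.
Product C: score 670 ≥ 600; DTI 36.8% ≤ 38%; reserves 17.6 ≥ 4 mo → qualifies.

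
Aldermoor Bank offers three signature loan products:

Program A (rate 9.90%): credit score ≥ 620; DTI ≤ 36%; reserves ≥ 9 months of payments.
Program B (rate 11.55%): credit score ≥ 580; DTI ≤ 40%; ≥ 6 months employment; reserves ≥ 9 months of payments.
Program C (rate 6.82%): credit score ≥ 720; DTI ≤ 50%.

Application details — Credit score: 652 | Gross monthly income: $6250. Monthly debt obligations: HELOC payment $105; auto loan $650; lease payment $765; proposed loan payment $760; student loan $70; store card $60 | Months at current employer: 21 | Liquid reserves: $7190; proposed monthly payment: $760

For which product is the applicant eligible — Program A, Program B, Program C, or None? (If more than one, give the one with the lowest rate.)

Program B

Total debts = (105 + 650 + 765 + 760 + 70 + 60) = 2,410; DTI = 2,410/6,250 = 38.6%.
Reserves = 7,190/760 = 9.5 months.
Program A: score 652 ≥ 620; DTI 38.6% > 36%; reserves 9.5 ≥ 9 mo → does not qualify.
Program B: score 652 ≥ 580; DTI 38.6% ≤ 40%; employment 21 ≥ 6 mo; reserves 9.5 ≥ 9 mo → qualifies.
Program C: score 652 < 720; DTI 38.6% ≤ 50% → does not qualify.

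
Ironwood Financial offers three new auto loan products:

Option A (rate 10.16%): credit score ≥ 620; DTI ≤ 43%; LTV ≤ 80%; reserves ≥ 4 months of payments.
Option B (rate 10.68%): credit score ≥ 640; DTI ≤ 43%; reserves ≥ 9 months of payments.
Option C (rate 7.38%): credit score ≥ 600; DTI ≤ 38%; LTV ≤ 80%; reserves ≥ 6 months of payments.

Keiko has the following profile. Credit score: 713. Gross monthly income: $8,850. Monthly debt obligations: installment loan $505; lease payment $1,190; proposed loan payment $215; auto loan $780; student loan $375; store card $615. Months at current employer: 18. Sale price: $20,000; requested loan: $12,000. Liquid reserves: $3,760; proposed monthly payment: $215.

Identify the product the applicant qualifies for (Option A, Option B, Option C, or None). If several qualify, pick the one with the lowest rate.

Option A

Total debts = (505 + 1,190 + 215 + 780 + 375 + 615) = 3,680; DTI = 3,680/8,850 = 41.6%.
LTV = 12,000/20,000 = 60%.
Reserves = 3,760/215 = 17.5 months.
Option A: score 713 ≥ 620; DTI 41.6% ≤ 43%; LTV 60% ≤ 80%; reserves 17.5 ≥ 4 mo → qualifies.
Option B: score 713 ≥ 640; DTI 41.6% ≤ 43%; reserves 17.5 ≥ 9 mo → qualifies.
Option C: score 713 ≥ 600; DTI 41.6% > 38%; LTV 60% ≤ 80%; reserves 17.5 ≥ 6 mo → does not qualify.
Qualifying: Option A, Option B. Lowest rate is 10.16% → Option A.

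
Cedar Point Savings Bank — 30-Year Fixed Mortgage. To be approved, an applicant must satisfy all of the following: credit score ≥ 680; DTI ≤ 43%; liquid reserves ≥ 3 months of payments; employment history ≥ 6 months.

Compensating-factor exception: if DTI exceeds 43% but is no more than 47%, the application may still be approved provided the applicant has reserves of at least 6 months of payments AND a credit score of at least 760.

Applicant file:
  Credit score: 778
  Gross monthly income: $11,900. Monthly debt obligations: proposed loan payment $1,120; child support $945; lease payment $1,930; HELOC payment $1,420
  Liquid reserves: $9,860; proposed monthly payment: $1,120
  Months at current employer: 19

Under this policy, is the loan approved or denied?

Credit score 778 ≥ 680 (meets base)
Total debts = (1,120 + 945 + 1,930 + 1,420) = 5,415. DTI = 5,415/11,900 = 45.5% > 43% — standard DTI limit exceeded.
Reserves: 9,860 ÷ 1,120 = 8.8 months (meets 3-month minimum)
Employment 19 ≥ 6 months
DTI 45.5% is within the 43%–47% exception band; checking compensating factors.
Override check — reserves: 8.8 mo (ok); score: 778 (ok).
Both compensating conditions met → exception applies.

Approved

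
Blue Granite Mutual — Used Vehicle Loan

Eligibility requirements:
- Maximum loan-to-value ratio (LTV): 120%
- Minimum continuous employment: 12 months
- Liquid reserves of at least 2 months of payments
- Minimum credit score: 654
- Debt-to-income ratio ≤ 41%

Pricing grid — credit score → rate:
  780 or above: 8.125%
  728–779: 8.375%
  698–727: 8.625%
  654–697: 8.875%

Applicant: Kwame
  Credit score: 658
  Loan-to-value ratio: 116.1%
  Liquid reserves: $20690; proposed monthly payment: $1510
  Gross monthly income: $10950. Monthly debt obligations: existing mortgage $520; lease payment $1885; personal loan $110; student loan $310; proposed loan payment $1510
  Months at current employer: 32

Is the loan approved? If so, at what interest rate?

Credit score 658 ≥ 654 (meets minimum)
Total monthly debts = (520 + 1,885 + 110 + 310 + 1,510) = 4,335. DTI: 4,335 ÷ 10,950 = 39.6%, within the 41% cap
LTV 116.1% ≤ 120%
Reserves = 20,690/1,510 = 13.7 months ≥ 2
Employment 32 ≥ 12 months
All requirements met. Score 658 falls in the 654–697 tier → 8.875%.

Approved at 8.875%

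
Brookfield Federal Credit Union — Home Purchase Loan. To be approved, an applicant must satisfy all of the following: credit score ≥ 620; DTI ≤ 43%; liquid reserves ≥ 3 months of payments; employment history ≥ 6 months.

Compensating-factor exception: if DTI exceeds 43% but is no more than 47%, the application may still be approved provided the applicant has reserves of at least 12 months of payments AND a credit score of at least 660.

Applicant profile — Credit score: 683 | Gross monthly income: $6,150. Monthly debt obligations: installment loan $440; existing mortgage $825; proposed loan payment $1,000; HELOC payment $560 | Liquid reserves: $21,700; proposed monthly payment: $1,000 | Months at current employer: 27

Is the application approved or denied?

Approved

Credit score 683 ≥ 620 (meets base)
Total debts = (440 + 825 + 1,000 + 560) = 2,825. DTI: 2,825 ÷ 6,150 = 45.9%, over the 43% base limit.
Liquid reserves cover 21,700/1,000 = 21.7 months — ≥ 3 required
Employment 27 ≥ 6 months
DTI 45.9% is within the 43%–47% exception band; checking compensating factors.
Override check — reserves: 21.7 mo (ok); score: 683 (ok).
Both compensating conditions met → exception applies.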